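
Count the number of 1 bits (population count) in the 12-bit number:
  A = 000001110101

000001110101
1-bits at positions (from bit 0 = LSB): 0, 2, 4, 5, 6
Count = 5

Answer: 5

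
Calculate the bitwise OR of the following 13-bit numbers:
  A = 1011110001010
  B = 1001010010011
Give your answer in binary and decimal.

Apply | to each column (1 where either bit is 1):
  1011110001010
| 1001010010011
---------------
  1011110011011

Answer: 1011110011011 (6043)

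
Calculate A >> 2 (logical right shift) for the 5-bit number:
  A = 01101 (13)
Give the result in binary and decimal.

Logical shift right by 2: drop the bottom 2 bit(s), prepend 2 zero(s) on the left.
  01101  ->  keep [011], discard [01], prepend 00
= 00011

Answer: 00011 (3)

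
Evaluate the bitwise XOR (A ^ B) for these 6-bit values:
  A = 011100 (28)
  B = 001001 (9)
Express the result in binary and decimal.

Apply ^ to each column (1 where bits differ):
  011100
^ 001001
--------
  010101

Answer: 010101 (21)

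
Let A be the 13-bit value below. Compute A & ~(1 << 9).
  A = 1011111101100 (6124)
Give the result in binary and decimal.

Mask = ~(1 << 9) = 1110111111111
Bit 9 of A is 1, so AND-ing with the mask clears it to 0.
  1011111101100
& 1110111111111
---------------
  1010111101100

Answer: 1010111101100 (5612)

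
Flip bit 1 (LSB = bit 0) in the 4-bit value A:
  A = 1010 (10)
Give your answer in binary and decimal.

Mask = 1 << 1 = 0010
Bit 1 of A is 1; XOR with the mask flips it to 0.
  1010
^ 0010
------
  1000

Answer: 1000 (8)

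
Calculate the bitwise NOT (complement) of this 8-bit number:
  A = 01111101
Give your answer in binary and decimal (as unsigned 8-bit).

Flip each bit (0->1, 1->0):
  01111101
  10000010

Answer: 10000010 (130)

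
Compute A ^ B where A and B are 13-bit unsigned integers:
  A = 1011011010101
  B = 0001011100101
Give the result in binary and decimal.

Apply ^ to each column (1 where bits differ):
  1011011010101
^ 0001011100101
---------------
  1010000110000

Answer: 1010000110000 (5168)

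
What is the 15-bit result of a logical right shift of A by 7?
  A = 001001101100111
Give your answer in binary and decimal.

Logical shift right by 7: drop the bottom 7 bit(s), prepend 7 zero(s) on the left.
  001001101100111  ->  keep [00100110], discard [1100111], prepend 0000000
= 000000000100110

Answer: 000000000100110 (38)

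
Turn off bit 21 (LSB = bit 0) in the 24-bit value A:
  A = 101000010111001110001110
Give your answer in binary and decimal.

Mask = ~(1 << 21) = 110111111111111111111111
Bit 21 of A is 1, so AND-ing with the mask clears it to 0.
  101000010111001110001110
& 110111111111111111111111
--------------------------
  100000010111001110001110

Answer: 100000010111001110001110 (8483726)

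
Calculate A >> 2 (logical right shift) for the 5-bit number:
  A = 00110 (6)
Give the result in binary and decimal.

Logical shift right by 2: drop the bottom 2 bit(s), prepend 2 zero(s) on the left.
  00110  ->  keep [001], discard [10], prepend 00
= 00001

Answer: 00001 (1)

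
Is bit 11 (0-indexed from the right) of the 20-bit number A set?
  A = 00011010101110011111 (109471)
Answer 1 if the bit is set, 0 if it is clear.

Bit 11 is the 12th from the right.
  00011010101110011111
          ^
That bit is 1.

Answer: 1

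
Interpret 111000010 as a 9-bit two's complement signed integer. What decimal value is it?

MSB is 1, so the value is negative. Find the magnitude:
1. Invert bits:  000111101
2. Add 1:        000111110  = 62
3. Apply sign:   -62

Answer: -62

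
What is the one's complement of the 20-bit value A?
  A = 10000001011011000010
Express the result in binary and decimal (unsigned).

Flip each bit (0->1, 1->0):
  10000001011011000010
  01111110100100111101

Answer: 01111110100100111101 (518461)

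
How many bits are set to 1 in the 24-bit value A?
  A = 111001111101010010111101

111001111101010010111101
1-bits at positions (from bit 0 = LSB): 0, 2, 3, 4, 5, 7, 10, 12, 14, 15, 16, 17, 18, 21, 22, 23
Count = 16

Answer: 16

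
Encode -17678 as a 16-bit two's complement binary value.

1. Binary of +17678:  0100010100001110
2. Invert bits:     1011101011110001
3. Add 1:           1011101011110010

Answer: 1011101011110010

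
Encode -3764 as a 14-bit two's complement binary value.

1. Binary of +3764:  00111010110100
2. Invert bits:     11000101001011
3. Add 1:           11000101001100

Answer: 11000101001100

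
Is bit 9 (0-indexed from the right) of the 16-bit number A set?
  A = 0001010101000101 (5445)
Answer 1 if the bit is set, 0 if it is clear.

Bit 9 is the 10th from the right.
  0001010101000101
        ^
That bit is 0.

Answer: 0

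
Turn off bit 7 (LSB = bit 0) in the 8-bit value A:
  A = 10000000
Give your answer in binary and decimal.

Mask = ~(1 << 7) = 01111111
Bit 7 of A is 1, so AND-ing with the mask clears it to 0.
  10000000
& 01111111
----------
  00000000

Answer: 00000000 (0)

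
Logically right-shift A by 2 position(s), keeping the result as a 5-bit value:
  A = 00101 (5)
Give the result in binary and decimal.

Logical shift right by 2: drop the bottom 2 bit(s), prepend 2 zero(s) on the left.
  00101  ->  keep [001], discard [01], prepend 00
= 00001

Answer: 00001 (1)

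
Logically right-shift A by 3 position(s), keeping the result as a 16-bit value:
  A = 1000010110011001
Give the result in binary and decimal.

Logical shift right by 3: drop the bottom 3 bit(s), prepend 3 zero(s) on the left.
  1000010110011001  ->  keep [1000010110011], discard [001], prepend 000
= 0001000010110011

Answer: 0001000010110011 (4275)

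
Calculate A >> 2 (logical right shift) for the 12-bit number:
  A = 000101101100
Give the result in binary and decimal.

Logical shift right by 2: drop the bottom 2 bit(s), prepend 2 zero(s) on the left.
  000101101100  ->  keep [0001011011], discard [00], prepend 00
= 000001011011

Answer: 000001011011 (91)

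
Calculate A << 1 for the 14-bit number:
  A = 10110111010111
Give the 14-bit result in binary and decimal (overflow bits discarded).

Shift left by 1: drop the top 1 bit(s), append 1 zero(s) on the right.
  10110111010111  ->  discard [1], keep [0110111010111], append 0
= 01101110101110

Answer: 01101110101110 (7086)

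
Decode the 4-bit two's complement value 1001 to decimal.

MSB is 1, so the value is negative. Find the magnitude:
1. Invert bits:  0110
2. Add 1:        0111  = 7
3. Apply sign:   -7

Answer: -7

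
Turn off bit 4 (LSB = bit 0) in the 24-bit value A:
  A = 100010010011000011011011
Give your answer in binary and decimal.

Mask = ~(1 << 4) = 111111111111111111101111
Bit 4 of A is 1, so AND-ing with the mask clears it to 0.
  100010010011000011011011
& 111111111111111111101111
--------------------------
  100010010011000011001011

Answer: 100010010011000011001011 (8990923)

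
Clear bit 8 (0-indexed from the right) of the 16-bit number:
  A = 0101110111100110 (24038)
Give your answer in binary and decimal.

Mask = ~(1 << 8) = 1111111011111111
Bit 8 of A is 1, so AND-ing with the mask clears it to 0.
  0101110111100110
& 1111111011111111
------------------
  0101110011100110

Answer: 0101110011100110 (23782)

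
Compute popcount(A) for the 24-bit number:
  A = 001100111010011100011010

001100111010011100011010
1-bits at positions (from bit 0 = LSB): 1, 3, 4, 8, 9, 10, 13, 15, 16, 17, 20, 21
Count = 12

Answer: 12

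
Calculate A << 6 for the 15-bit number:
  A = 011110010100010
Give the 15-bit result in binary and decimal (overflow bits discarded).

Shift left by 6: drop the top 6 bit(s), append 6 zero(s) on the right.
  011110010100010  ->  discard [011110], keep [010100010], append 000000
= 010100010000000

Answer: 010100010000000 (10368)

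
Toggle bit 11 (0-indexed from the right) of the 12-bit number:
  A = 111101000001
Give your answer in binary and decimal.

Mask = 1 << 11 = 100000000000
Bit 11 of A is 1; XOR with the mask flips it to 0.
  111101000001
^ 100000000000
--------------
  011101000001

Answer: 011101000001 (1857)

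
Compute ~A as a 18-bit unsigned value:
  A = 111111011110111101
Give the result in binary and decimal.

Flip each bit (0->1, 1->0):
  111111011110111101
  000000100001000010

Answer: 000000100001000010 (2114)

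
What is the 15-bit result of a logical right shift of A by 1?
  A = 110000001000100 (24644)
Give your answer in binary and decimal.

Logical shift right by 1: drop the bottom 1 bit(s), prepend 1 zero(s) on the left.
  110000001000100  ->  keep [11000000100010], discard [0], prepend 0
= 011000000100010

Answer: 011000000100010 (12322)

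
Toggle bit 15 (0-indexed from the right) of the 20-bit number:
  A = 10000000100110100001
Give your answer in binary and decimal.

Mask = 1 << 15 = 00001000000000000000
Bit 15 of A is 0; XOR with the mask flips it to 1.
  10000000100110100001
^ 00001000000000000000
----------------------
  10001000100110100001

Answer: 10001000100110100001 (559521)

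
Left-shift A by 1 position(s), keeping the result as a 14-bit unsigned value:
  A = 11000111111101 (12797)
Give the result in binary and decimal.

Shift left by 1: drop the top 1 bit(s), append 1 zero(s) on the right.
  11000111111101  ->  discard [1], keep [1000111111101], append 0
= 10001111111010

Answer: 10001111111010 (9210)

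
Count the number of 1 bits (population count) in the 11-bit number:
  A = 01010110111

01010110111
1-bits at positions (from bit 0 = LSB): 0, 1, 2, 4, 5, 7, 9
Count = 7

Answer: 7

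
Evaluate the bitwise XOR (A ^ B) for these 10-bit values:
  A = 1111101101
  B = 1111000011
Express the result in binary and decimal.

Apply ^ to each column (1 where bits differ):
  1111101101
^ 1111000011
------------
  0000101110

Answer: 0000101110 (46)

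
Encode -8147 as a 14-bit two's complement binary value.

1. Binary of +8147:  01111111010011
2. Invert bits:     10000000101100
3. Add 1:           10000000101101

Answer: 10000000101101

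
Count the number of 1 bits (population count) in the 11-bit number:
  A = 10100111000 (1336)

10100111000
1-bits at positions (from bit 0 = LSB): 3, 4, 5, 8, 10
Count = 5

Answer: 5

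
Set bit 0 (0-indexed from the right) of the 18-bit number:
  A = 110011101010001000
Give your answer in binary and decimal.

Mask = 1 << 0 = 000000000000000001
Bit 0 of A is 0, so OR-ing with the mask flips it to 1.
  110011101010001000
| 000000000000000001
--------------------
  110011101010001001

Answer: 110011101010001001 (211593)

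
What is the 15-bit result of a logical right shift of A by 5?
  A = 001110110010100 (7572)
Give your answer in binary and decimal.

Logical shift right by 5: drop the bottom 5 bit(s), prepend 5 zero(s) on the left.
  001110110010100  ->  keep [0011101100], discard [10100], prepend 00000
= 000000011101100

Answer: 000000011101100 (236)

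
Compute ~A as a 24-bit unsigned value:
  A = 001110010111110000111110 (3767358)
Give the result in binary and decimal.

Flip each bit (0->1, 1->0):
  001110010111110000111110
  110001101000001111000001

Answer: 110001101000001111000001 (13009857)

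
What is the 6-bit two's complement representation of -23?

1. Binary of +23:  010111
2. Invert bits:     101000
3. Add 1:           101001

Answer: 101001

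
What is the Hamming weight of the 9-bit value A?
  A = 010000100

010000100
1-bits at positions (from bit 0 = LSB): 2, 7
Count = 2

Answer: 2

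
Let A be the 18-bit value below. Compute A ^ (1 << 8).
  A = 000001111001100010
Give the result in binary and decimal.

Mask = 1 << 8 = 000000000100000000
Bit 8 of A is 0; XOR with the mask flips it to 1.
  000001111001100010
^ 000000000100000000
--------------------
  000001111101100010

Answer: 000001111101100010 (8034)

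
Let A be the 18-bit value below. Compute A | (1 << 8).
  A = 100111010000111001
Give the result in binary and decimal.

Mask = 1 << 8 = 000000000100000000
Bit 8 of A is 0, so OR-ing with the mask flips it to 1.
  100111010000111001
| 000000000100000000
--------------------
  100111010100111001

Answer: 100111010100111001 (161081)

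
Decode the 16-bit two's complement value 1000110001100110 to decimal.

MSB is 1, so the value is negative. Find the magnitude:
1. Invert bits:  0111001110011001
2. Add 1:        0111001110011010  = 29594
3. Apply sign:   -29594

Answer: -29594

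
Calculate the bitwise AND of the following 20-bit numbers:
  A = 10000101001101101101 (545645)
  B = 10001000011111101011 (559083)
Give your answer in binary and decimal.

Apply & to each column (1 only where both bits are 1):
  10000101001101101101
& 10001000011111101011
----------------------
  10000000001101101001

Answer: 10000000001101101001 (525161)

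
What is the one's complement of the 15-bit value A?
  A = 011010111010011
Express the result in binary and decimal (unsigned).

Flip each bit (0->1, 1->0):
  011010111010011
  100101000101100

Answer: 100101000101100 (18988)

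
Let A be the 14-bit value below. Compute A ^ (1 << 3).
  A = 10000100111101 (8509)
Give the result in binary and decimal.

Mask = 1 << 3 = 00000000001000
Bit 3 of A is 1; XOR with the mask flips it to 0.
  10000100111101
^ 00000000001000
----------------
  10000100110101

Answer: 10000100110101 (8501)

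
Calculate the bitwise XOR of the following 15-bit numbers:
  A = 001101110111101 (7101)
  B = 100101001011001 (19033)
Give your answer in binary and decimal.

Apply ^ to each column (1 where bits differ):
  001101110111101
^ 100101001011001
-----------------
  101000111100100

Answer: 101000111100100 (20964)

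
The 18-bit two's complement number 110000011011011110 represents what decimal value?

MSB is 1, so the value is negative. Find the magnitude:
1. Invert bits:  001111100100100001
2. Add 1:        001111100100100010  = 63778
3. Apply sign:   -63778

Answer: -63778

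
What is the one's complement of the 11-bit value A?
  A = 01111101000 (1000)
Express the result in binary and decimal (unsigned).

Flip each bit (0->1, 1->0):
  01111101000
  10000010111

Answer: 10000010111 (1047)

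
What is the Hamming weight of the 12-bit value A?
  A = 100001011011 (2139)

100001011011
1-bits at positions (from bit 0 = LSB): 0, 1, 3, 4, 6, 11
Count = 6

Answer: 6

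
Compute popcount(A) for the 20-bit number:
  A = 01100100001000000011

01100100001000000011
1-bits at positions (from bit 0 = LSB): 0, 1, 9, 14, 17, 18
Count = 6

Answer: 6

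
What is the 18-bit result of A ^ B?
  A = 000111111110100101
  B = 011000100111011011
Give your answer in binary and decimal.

Apply ^ to each column (1 where bits differ):
  000111111110100101
^ 011000100111011011
--------------------
  011111011001111110

Answer: 011111011001111110 (128638)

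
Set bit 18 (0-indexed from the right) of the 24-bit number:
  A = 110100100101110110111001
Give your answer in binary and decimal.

Mask = 1 << 18 = 000001000000000000000000
Bit 18 of A is 0, so OR-ing with the mask flips it to 1.
  110100100101110110111001
| 000001000000000000000000
--------------------------
  110101100101110110111001

Answer: 110101100101110110111001 (14048697)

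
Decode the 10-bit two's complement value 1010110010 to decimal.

MSB is 1, so the value is negative. Find the magnitude:
1. Invert bits:  0101001101
2. Add 1:        0101001110  = 334
3. Apply sign:   -334

Answer: -334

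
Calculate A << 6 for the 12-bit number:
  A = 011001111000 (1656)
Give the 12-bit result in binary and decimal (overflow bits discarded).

Shift left by 6: drop the top 6 bit(s), append 6 zero(s) on the right.
  011001111000  ->  discard [011001], keep [111000], append 000000
= 111000000000

Answer: 111000000000 (3584)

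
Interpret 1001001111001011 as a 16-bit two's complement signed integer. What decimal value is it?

MSB is 1, so the value is negative. Find the magnitude:
1. Invert bits:  0110110000110100
2. Add 1:        0110110000110101  = 27701
3. Apply sign:   -27701

Answer: -27701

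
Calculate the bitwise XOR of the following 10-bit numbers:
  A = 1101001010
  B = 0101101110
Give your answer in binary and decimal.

Apply ^ to each column (1 where bits differ):
  1101001010
^ 0101101110
------------
  1000100100

Answer: 1000100100 (548)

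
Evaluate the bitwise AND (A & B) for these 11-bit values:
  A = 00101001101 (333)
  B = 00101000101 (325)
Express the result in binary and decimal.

Apply & to each column (1 only where both bits are 1):
  00101001101
& 00101000101
-------------
  00101000101

Answer: 00101000101 (325)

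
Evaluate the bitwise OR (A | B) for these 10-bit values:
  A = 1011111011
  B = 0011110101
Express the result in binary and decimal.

Apply | to each column (1 where either bit is 1):
  1011111011
| 0011110101
------------
  1011111111

Answer: 1011111111 (767)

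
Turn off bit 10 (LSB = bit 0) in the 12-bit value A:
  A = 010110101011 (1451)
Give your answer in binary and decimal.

Mask = ~(1 << 10) = 101111111111
Bit 10 of A is 1, so AND-ing with the mask clears it to 0.
  010110101011
& 101111111111
--------------
  000110101011

Answer: 000110101011 (427)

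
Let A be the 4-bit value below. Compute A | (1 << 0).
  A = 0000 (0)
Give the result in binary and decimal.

Mask = 1 << 0 = 0001
Bit 0 of A is 0, so OR-ing with the mask flips it to 1.
  0000
| 0001
------
  0001

Answer: 0001 (1)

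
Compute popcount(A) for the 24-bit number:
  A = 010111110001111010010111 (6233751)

010111110001111010010111
1-bits at positions (from bit 0 = LSB): 0, 1, 2, 4, 7, 9, 10, 11, 12, 16, 17, 18, 19, 20, 22
Count = 15

Answer: 15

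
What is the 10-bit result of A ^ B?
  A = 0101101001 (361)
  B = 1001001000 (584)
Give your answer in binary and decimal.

Apply ^ to each column (1 where bits differ):
  0101101001
^ 1001001000
------------
  1100100001

Answer: 1100100001 (801)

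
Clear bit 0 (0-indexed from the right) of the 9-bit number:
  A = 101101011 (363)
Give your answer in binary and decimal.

Mask = ~(1 << 0) = 111111110
Bit 0 of A is 1, so AND-ing with the mask clears it to 0.
  101101011
& 111111110
-----------
  101101010

Answer: 101101010 (362)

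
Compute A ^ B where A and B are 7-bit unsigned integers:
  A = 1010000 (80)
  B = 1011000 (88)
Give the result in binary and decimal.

Apply ^ to each column (1 where bits differ):
  1010000
^ 1011000
---------
  0001000

Answer: 0001000 (8)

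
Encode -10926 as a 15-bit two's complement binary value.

1. Binary of +10926:  010101010101110
2. Invert bits:     101010101010001
3. Add 1:           101010101010010

Answer: 101010101010010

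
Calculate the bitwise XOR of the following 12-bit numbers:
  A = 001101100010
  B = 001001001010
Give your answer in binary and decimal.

Apply ^ to each column (1 where bits differ):
  001101100010
^ 001001001010
--------------
  000100101000

Answer: 000100101000 (296)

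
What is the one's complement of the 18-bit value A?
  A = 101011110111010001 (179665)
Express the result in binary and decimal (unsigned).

Flip each bit (0->1, 1->0):
  101011110111010001
  010100001000101110

Answer: 010100001000101110 (82478)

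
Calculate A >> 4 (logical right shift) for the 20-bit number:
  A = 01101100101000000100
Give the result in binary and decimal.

Logical shift right by 4: drop the bottom 4 bit(s), prepend 4 zero(s) on the left.
  01101100101000000100  ->  keep [0110110010100000], discard [0100], prepend 0000
= 00000110110010100000

Answer: 00000110110010100000 (27808)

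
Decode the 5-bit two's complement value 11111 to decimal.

MSB is 1, so the value is negative. Find the magnitude:
1. Invert bits:  00000
2. Add 1:        00001  = 1
3. Apply sign:   -1

Answer: -1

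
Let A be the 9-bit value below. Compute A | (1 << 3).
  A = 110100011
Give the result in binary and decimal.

Mask = 1 << 3 = 000001000
Bit 3 of A is 0, so OR-ing with the mask flips it to 1.
  110100011
| 000001000
-----------
  110101011

Answer: 110101011 (427)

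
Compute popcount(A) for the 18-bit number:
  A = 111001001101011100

111001001101011100
1-bits at positions (from bit 0 = LSB): 2, 3, 4, 6, 8, 9, 12, 15, 16, 17
Count = 10

Answer: 10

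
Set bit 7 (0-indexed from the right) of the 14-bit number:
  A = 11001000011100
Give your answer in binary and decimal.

Mask = 1 << 7 = 00000010000000
Bit 7 of A is 0, so OR-ing with the mask flips it to 1.
  11001000011100
| 00000010000000
----------------
  11001010011100

Answer: 11001010011100 (12956)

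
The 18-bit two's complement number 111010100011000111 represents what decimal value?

MSB is 1, so the value is negative. Find the magnitude:
1. Invert bits:  000101011100111000
2. Add 1:        000101011100111001  = 22329
3. Apply sign:   -22329

Answer: -22329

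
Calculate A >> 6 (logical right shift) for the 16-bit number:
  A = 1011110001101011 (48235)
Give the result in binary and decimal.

Logical shift right by 6: drop the bottom 6 bit(s), prepend 6 zero(s) on the left.
  1011110001101011  ->  keep [1011110001], discard [101011], prepend 000000
= 0000001011110001

Answer: 0000001011110001 (753)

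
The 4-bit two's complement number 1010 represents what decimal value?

MSB is 1, so the value is negative. Find the magnitude:
1. Invert bits:  0101
2. Add 1:        0110  = 6
3. Apply sign:   -6

Answer: -6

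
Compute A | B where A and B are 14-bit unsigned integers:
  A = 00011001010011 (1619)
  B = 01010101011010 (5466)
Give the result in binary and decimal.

Apply | to each column (1 where either bit is 1):
  00011001010011
| 01010101011010
----------------
  01011101011011

Answer: 01011101011011 (5979)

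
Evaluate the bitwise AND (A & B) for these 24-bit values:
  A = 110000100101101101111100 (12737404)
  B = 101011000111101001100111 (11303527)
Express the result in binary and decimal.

Apply & to each column (1 only where both bits are 1):
  110000100101101101111100
& 101011000111101001100111
--------------------------
  100000000101101001100100

Answer: 100000000101101001100100 (8411748)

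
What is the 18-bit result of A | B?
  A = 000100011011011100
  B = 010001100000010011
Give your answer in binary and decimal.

Apply | to each column (1 where either bit is 1):
  000100011011011100
| 010001100000010011
--------------------
  010101111011011111

Answer: 010101111011011111 (89823)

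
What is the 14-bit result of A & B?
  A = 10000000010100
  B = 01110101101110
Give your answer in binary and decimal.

Apply & to each column (1 only where both bits are 1):
  10000000010100
& 01110101101110
----------------
  00000000000100

Answer: 00000000000100 (4)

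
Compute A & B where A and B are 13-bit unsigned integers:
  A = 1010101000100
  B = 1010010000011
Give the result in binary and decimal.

Apply & to each column (1 only where both bits are 1):
  1010101000100
& 1010010000011
---------------
  1010000000000

Answer: 1010000000000 (5120)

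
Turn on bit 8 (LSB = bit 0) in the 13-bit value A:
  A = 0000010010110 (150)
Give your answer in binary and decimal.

Mask = 1 << 8 = 0000100000000
Bit 8 of A is 0, so OR-ing with the mask flips it to 1.
  0000010010110
| 0000100000000
---------------
  0000110010110

Answer: 0000110010110 (406)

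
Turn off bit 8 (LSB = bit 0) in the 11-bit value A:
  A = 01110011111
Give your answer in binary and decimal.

Mask = ~(1 << 8) = 11011111111
Bit 8 of A is 1, so AND-ing with the mask clears it to 0.
  01110011111
& 11011111111
-------------
  01010011111

Answer: 01010011111 (671)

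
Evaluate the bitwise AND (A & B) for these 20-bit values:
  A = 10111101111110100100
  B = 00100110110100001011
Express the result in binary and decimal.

Apply & to each column (1 only where both bits are 1):
  10111101111110100100
& 00100110110100001011
----------------------
  00100100110100000000

Answer: 00100100110100000000 (150784)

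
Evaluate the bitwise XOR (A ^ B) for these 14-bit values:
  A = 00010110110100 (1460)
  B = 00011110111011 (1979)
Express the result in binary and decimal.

Apply ^ to each column (1 where bits differ):
  00010110110100
^ 00011110111011
----------------
  00001000001111

Answer: 00001000001111 (527)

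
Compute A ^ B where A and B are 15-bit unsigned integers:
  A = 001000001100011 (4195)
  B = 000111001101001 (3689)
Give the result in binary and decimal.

Apply ^ to each column (1 where bits differ):
  001000001100011
^ 000111001101001
-----------------
  001111000001010

Answer: 001111000001010 (7690)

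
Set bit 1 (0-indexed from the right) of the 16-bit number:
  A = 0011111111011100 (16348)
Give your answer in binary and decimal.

Mask = 1 << 1 = 0000000000000010
Bit 1 of A is 0, so OR-ing with the mask flips it to 1.
  0011111111011100
| 0000000000000010
------------------
  0011111111011110

Answer: 0011111111011110 (16350)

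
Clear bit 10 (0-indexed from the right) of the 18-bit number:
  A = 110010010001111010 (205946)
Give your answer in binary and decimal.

Mask = ~(1 << 10) = 111111101111111111
Bit 10 of A is 1, so AND-ing with the mask clears it to 0.
  110010010001111010
& 111111101111111111
--------------------
  110010000001111010

Answer: 110010000001111010 (204922)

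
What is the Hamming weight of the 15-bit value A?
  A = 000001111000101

000001111000101
1-bits at positions (from bit 0 = LSB): 0, 2, 6, 7, 8, 9
Count = 6

Answer: 6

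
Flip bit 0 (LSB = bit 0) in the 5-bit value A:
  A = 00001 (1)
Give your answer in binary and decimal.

Mask = 1 << 0 = 00001
Bit 0 of A is 1; XOR with the mask flips it to 0.
  00001
^ 00001
-------
  00000

Answer: 00000 (0)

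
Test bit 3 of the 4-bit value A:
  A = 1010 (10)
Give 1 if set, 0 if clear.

Bit 3 is the 4th from the right.
  1010
  ^
That bit is 1.

Answer: 1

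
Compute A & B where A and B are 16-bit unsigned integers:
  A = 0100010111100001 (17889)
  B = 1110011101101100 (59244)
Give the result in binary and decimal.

Apply & to each column (1 only where both bits are 1):
  0100010111100001
& 1110011101101100
------------------
  0100010101100000

Answer: 0100010101100000 (17760)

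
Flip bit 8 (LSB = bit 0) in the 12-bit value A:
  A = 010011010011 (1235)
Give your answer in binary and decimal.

Mask = 1 << 8 = 000100000000
Bit 8 of A is 0; XOR with the mask flips it to 1.
  010011010011
^ 000100000000
--------------
  010111010011

Answer: 010111010011 (1491)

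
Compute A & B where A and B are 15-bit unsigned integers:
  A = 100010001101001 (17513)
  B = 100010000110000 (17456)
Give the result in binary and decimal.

Apply & to each column (1 only where both bits are 1):
  100010001101001
& 100010000110000
-----------------
  100010000100000

Answer: 100010000100000 (17440)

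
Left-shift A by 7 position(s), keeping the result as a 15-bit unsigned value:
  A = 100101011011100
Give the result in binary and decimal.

Shift left by 7: drop the top 7 bit(s), append 7 zero(s) on the right.
  100101011011100  ->  discard [1001010], keep [11011100], append 0000000
= 110111000000000

Answer: 110111000000000 (28160)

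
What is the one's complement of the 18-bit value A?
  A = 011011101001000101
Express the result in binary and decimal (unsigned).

Flip each bit (0->1, 1->0):
  011011101001000101
  100100010110111010

Answer: 100100010110111010 (148922)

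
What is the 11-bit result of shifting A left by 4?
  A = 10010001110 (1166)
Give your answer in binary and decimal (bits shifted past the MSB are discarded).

Shift left by 4: drop the top 4 bit(s), append 4 zero(s) on the right.
  10010001110  ->  discard [1001], keep [0001110], append 0000
= 00011100000

Answer: 00011100000 (224)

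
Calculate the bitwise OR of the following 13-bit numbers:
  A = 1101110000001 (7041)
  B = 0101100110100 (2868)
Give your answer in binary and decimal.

Apply | to each column (1 where either bit is 1):
  1101110000001
| 0101100110100
---------------
  1101110110101

Answer: 1101110110101 (7093)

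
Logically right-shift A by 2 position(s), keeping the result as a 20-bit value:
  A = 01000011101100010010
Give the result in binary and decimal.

Logical shift right by 2: drop the bottom 2 bit(s), prepend 2 zero(s) on the left.
  01000011101100010010  ->  keep [010000111011000100], discard [10], prepend 00
= 00010000111011000100

Answer: 00010000111011000100 (69316)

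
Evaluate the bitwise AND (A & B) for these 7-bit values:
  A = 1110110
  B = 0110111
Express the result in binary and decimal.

Apply & to each column (1 only where both bits are 1):
  1110110
& 0110111
---------
  0110110

Answer: 0110110 (54)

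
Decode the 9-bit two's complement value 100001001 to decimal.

MSB is 1, so the value is negative. Find the magnitude:
1. Invert bits:  011110110
2. Add 1:        011110111  = 247
3. Apply sign:   -247

Answer: -247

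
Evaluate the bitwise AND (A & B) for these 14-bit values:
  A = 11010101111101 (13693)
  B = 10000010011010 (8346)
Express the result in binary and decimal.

Apply & to each column (1 only where both bits are 1):
  11010101111101
& 10000010011010
----------------
  10000000011000

Answer: 10000000011000 (8216)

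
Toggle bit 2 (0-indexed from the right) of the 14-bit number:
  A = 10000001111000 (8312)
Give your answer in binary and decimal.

Mask = 1 << 2 = 00000000000100
Bit 2 of A is 0; XOR with the mask flips it to 1.
  10000001111000
^ 00000000000100
----------------
  10000001111100

Answer: 10000001111100 (8316)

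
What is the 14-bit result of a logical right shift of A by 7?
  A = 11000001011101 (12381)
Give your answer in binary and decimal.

Logical shift right by 7: drop the bottom 7 bit(s), prepend 7 zero(s) on the left.
  11000001011101  ->  keep [1100000], discard [1011101], prepend 0000000
= 00000001100000

Answer: 00000001100000 (96)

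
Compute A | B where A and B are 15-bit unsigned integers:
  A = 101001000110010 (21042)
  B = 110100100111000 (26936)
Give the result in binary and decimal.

Apply | to each column (1 where either bit is 1):
  101001000110010
| 110100100111000
-----------------
  111101100111010

Answer: 111101100111010 (31546)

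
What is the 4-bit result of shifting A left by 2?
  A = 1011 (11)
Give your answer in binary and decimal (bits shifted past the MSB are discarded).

Shift left by 2: drop the top 2 bit(s), append 2 zero(s) on the right.
  1011  ->  discard [10], keep [11], append 00
= 1100

Answer: 1100 (12)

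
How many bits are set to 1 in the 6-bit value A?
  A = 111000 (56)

111000
1-bits at positions (from bit 0 = LSB): 3, 4, 5
Count = 3

Answer: 3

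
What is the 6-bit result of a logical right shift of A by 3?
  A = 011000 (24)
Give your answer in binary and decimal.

Logical shift right by 3: drop the bottom 3 bit(s), prepend 3 zero(s) on the left.
  011000  ->  keep [011], discard [000], prepend 000
= 000011

Answer: 000011 (3)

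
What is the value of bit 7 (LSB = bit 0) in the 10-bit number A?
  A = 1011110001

Bit 7 is the 8th from the right.
  1011110001
    ^
That bit is 1.

Answer: 1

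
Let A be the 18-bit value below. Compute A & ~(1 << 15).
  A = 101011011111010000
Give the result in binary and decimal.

Mask = ~(1 << 15) = 110111111111111111
Bit 15 of A is 1, so AND-ing with the mask clears it to 0.
  101011011111010000
& 110111111111111111
--------------------
  100011011111010000

Answer: 100011011111010000 (145360)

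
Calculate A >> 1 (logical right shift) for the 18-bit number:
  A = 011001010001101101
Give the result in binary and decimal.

Logical shift right by 1: drop the bottom 1 bit(s), prepend 1 zero(s) on the left.
  011001010001101101  ->  keep [01100101000110110], discard [1], prepend 0
= 001100101000110110

Answer: 001100101000110110 (51766)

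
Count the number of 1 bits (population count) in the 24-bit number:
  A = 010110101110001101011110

010110101110001101011110
1-bits at positions (from bit 0 = LSB): 1, 2, 3, 4, 6, 8, 9, 13, 14, 15, 17, 19, 20, 22
Count = 14

Answer: 14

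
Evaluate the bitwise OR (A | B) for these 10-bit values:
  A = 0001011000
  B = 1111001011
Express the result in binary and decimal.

Apply | to each column (1 where either bit is 1):
  0001011000
| 1111001011
------------
  1111011011

Answer: 1111011011 (987)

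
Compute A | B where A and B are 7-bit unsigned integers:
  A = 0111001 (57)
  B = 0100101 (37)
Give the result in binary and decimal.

Apply | to each column (1 where either bit is 1):
  0111001
| 0100101
---------
  0111101

Answer: 0111101 (61)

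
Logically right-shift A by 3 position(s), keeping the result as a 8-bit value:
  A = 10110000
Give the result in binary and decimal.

Logical shift right by 3: drop the bottom 3 bit(s), prepend 3 zero(s) on the left.
  10110000  ->  keep [10110], discard [000], prepend 000
= 00010110

Answer: 00010110 (22)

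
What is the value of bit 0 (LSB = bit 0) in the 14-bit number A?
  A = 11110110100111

Bit 0 is the 1st from the right.
  11110110100111
               ^
That bit is 1.

Answer: 1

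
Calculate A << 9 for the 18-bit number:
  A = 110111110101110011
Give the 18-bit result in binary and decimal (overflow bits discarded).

Shift left by 9: drop the top 9 bit(s), append 9 zero(s) on the right.
  110111110101110011  ->  discard [110111110], keep [101110011], append 000000000
= 101110011000000000

Answer: 101110011000000000 (189952)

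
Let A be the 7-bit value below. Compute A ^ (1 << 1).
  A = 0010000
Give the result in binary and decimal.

Mask = 1 << 1 = 0000010
Bit 1 of A is 0; XOR with the mask flips it to 1.
  0010000
^ 0000010
---------
  0010010

Answer: 0010010 (18)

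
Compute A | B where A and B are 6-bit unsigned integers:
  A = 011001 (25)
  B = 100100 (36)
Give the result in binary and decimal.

Apply | to each column (1 where either bit is 1):
  011001
| 100100
--------
  111101

Answer: 111101 (61)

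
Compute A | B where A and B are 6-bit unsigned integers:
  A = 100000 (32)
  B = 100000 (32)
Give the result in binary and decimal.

Apply | to each column (1 where either bit is 1):
  100000
| 100000
--------
  100000

Answer: 100000 (32)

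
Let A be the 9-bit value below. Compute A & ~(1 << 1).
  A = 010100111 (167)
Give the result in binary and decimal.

Mask = ~(1 << 1) = 111111101
Bit 1 of A is 1, so AND-ing with the mask clears it to 0.
  010100111
& 111111101
-----------
  010100101

Answer: 010100101 (165)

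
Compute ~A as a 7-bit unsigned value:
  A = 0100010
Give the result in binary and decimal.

Flip each bit (0->1, 1->0):
  0100010
  1011101

Answer: 1011101 (93)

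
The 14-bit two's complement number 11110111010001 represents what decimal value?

MSB is 1, so the value is negative. Find the magnitude:
1. Invert bits:  00001000101110
2. Add 1:        00001000101111  = 559
3. Apply sign:   -559

Answer: -559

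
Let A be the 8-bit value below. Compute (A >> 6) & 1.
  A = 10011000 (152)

Bit 6 is the 7th from the right.
  10011000
   ^
That bit is 0.

Answer: 0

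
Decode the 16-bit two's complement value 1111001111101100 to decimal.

MSB is 1, so the value is negative. Find the magnitude:
1. Invert bits:  0000110000010011
2. Add 1:        0000110000010100  = 3092
3. Apply sign:   -3092

Answer: -3092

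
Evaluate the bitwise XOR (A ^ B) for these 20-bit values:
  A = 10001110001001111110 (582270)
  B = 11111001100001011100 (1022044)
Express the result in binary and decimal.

Apply ^ to each column (1 where bits differ):
  10001110001001111110
^ 11111001100001011100
----------------------
  01110111101000100010

Answer: 01110111101000100010 (490018)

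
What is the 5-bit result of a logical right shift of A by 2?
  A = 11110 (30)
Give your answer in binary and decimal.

Logical shift right by 2: drop the bottom 2 bit(s), prepend 2 zero(s) on the left.
  11110  ->  keep [111], discard [10], prepend 00
= 00111

Answer: 00111 (7)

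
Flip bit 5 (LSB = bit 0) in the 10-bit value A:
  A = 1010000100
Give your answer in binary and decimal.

Mask = 1 << 5 = 0000100000
Bit 5 of A is 0; XOR with the mask flips it to 1.
  1010000100
^ 0000100000
------------
  1010100100

Answer: 1010100100 (676)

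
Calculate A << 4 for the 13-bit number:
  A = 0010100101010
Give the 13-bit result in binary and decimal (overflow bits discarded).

Shift left by 4: drop the top 4 bit(s), append 4 zero(s) on the right.
  0010100101010  ->  discard [0010], keep [100101010], append 0000
= 1001010100000

Answer: 1001010100000 (4768)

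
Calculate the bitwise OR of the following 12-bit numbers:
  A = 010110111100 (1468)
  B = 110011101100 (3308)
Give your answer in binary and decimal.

Apply | to each column (1 where either bit is 1):
  010110111100
| 110011101100
--------------
  110111111100

Answer: 110111111100 (3580)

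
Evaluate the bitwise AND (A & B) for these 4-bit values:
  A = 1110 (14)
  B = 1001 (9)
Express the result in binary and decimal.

Apply & to each column (1 only where both bits are 1):
  1110
& 1001
------
  1000

Answer: 1000 (8)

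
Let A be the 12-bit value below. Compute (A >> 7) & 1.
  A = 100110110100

Bit 7 is the 8th from the right.
  100110110100
      ^
That bit is 1.

Answer: 1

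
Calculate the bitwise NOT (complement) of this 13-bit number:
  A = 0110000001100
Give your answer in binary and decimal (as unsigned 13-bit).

Flip each bit (0->1, 1->0):
  0110000001100
  1001111110011

Answer: 1001111110011 (5107)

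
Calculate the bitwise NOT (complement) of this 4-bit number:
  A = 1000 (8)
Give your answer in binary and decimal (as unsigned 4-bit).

Flip each bit (0->1, 1->0):
  1000
  0111

Answer: 0111 (7)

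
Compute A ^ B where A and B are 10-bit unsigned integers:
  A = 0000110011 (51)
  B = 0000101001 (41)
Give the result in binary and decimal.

Apply ^ to each column (1 where bits differ):
  0000110011
^ 0000101001
------------
  0000011010

Answer: 0000011010 (26)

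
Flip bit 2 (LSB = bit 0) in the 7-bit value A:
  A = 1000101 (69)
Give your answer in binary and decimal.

Mask = 1 << 2 = 0000100
Bit 2 of A is 1; XOR with the mask flips it to 0.
  1000101
^ 0000100
---------
  1000001

Answer: 1000001 (65)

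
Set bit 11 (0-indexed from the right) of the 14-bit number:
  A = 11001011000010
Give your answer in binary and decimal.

Mask = 1 << 11 = 00100000000000
Bit 11 of A is 0, so OR-ing with the mask flips it to 1.
  11001011000010
| 00100000000000
----------------
  11101011000010

Answer: 11101011000010 (15042)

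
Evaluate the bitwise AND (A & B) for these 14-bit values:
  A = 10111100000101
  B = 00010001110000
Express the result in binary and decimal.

Apply & to each column (1 only where both bits are 1):
  10111100000101
& 00010001110000
----------------
  00010000000000

Answer: 00010000000000 (1024)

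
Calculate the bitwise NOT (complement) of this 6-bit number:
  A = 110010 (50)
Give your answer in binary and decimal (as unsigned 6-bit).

Flip each bit (0->1, 1->0):
  110010
  001101

Answer: 001101 (13)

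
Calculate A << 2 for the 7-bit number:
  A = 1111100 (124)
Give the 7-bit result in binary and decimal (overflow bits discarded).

Shift left by 2: drop the top 2 bit(s), append 2 zero(s) on the right.
  1111100  ->  discard [11], keep [11100], append 00
= 1110000

Answer: 1110000 (112)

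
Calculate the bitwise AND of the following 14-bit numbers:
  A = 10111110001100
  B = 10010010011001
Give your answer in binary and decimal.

Apply & to each column (1 only where both bits are 1):
  10111110001100
& 10010010011001
----------------
  10010010001000

Answer: 10010010001000 (9352)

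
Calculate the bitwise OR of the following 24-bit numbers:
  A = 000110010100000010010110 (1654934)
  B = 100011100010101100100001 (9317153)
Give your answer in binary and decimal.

Apply | to each column (1 where either bit is 1):
  000110010100000010010110
| 100011100010101100100001
--------------------------
  100111110110101110110111

Answer: 100111110110101110110111 (10447799)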